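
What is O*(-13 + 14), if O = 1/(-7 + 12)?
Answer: ⅕ ≈ 0.20000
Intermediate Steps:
O = ⅕ (O = 1/5 = ⅕ ≈ 0.20000)
O*(-13 + 14) = (-13 + 14)/5 = (⅕)*1 = ⅕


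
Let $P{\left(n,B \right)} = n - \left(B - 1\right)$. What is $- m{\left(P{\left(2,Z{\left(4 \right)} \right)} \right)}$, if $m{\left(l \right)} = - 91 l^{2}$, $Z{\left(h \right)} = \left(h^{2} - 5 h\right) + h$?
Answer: $819$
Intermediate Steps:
$Z{\left(h \right)} = h^{2} - 4 h$
$P{\left(n,B \right)} = 1 + n - B$ ($P{\left(n,B \right)} = n - \left(-1 + B\right) = 1 + n - B$)
$- m{\left(P{\left(2,Z{\left(4 \right)} \right)} \right)} = - \left(-91\right) \left(1 + 2 - 4 \left(-4 + 4\right)\right)^{2} = - \left(-91\right) \left(1 + 2 - 4 \cdot 0\right)^{2} = - \left(-91\right) \left(1 + 2 - 0\right)^{2} = - \left(-91\right) \left(1 + 2 + 0\right)^{2} = - \left(-91\right) 3^{2} = - \left(-91\right) 9 = \left(-1\right) \left(-819\right) = 819$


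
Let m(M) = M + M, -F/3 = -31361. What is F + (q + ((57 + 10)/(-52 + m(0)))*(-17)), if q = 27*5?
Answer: 4900475/52 ≈ 94240.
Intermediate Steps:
F = 94083 (F = -3*(-31361) = 94083)
q = 135
m(M) = 2*M
F + (q + ((57 + 10)/(-52 + m(0)))*(-17)) = 94083 + (135 + ((57 + 10)/(-52 + 2*0))*(-17)) = 94083 + (135 + (67/(-52 + 0))*(-17)) = 94083 + (135 + (67/(-52))*(-17)) = 94083 + (135 + (67*(-1/52))*(-17)) = 94083 + (135 - 67/52*(-17)) = 94083 + (135 + 1139/52) = 94083 + 8159/52 = 4900475/52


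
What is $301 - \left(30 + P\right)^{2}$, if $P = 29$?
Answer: $-3180$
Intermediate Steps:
$301 - \left(30 + P\right)^{2} = 301 - \left(30 + 29\right)^{2} = 301 - 59^{2} = 301 - 3481 = -3180$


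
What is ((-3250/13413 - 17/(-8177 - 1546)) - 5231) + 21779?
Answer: 719356470841/43471533 ≈ 16548.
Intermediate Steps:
((-3250/13413 - 17/(-8177 - 1546)) - 5231) + 21779 = ((-3250*1/13413 - 17/(-9723)) - 5231) + 21779 = ((-3250/13413 - 17*(-1/9723)) - 5231) + 21779 = ((-3250/13413 + 17/9723) - 5231) + 21779 = (-10457243/43471533 - 5231) + 21779 = -227410046366/43471533 + 21779 = 719356470841/43471533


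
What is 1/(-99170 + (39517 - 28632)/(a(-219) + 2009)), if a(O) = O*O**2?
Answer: -2100290/208285761477 ≈ -1.0084e-5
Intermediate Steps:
a(O) = O**3
1/(-99170 + (39517 - 28632)/(a(-219) + 2009)) = 1/(-99170 + (39517 - 28632)/((-219)**3 + 2009)) = 1/(-99170 + 10885/(-10503459 + 2009)) = 1/(-99170 + 10885/(-10501450)) = 1/(-99170 + 10885*(-1/10501450)) = 1/(-99170 - 2177/2100290) = 1/(-208285761477/2100290) = -2100290/208285761477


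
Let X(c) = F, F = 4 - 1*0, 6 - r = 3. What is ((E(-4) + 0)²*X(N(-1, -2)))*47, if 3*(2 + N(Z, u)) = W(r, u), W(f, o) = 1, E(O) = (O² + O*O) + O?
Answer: 147392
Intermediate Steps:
E(O) = O + 2*O² (E(O) = (O² + O²) + O = 2*O² + O = O + 2*O²)
r = 3 (r = 6 - 1*3 = 6 - 3 = 3)
F = 4 (F = 4 + 0 = 4)
N(Z, u) = -5/3 (N(Z, u) = -2 + (⅓)*1 = -2 + ⅓ = -5/3)
X(c) = 4
((E(-4) + 0)²*X(N(-1, -2)))*47 = ((-4*(1 + 2*(-4)) + 0)²*4)*47 = ((-4*(1 - 8) + 0)²*4)*47 = ((-4*(-7) + 0)²*4)*47 = ((28 + 0)²*4)*47 = (28²*4)*47 = (784*4)*47 = 3136*47 = 147392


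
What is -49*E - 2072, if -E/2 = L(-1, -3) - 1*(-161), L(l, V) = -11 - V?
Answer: 12922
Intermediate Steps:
E = -306 (E = -2*((-11 - 1*(-3)) - 1*(-161)) = -2*((-11 + 3) + 161) = -2*(-8 + 161) = -2*153 = -306)
-49*E - 2072 = -49*(-306) - 2072 = 14994 - 2072 = 12922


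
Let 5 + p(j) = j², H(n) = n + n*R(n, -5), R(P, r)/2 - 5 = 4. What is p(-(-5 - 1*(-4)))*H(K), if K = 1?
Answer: -76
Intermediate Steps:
R(P, r) = 18 (R(P, r) = 10 + 2*4 = 10 + 8 = 18)
H(n) = 19*n (H(n) = n + n*18 = n + 18*n = 19*n)
p(j) = -5 + j²
p(-(-5 - 1*(-4)))*H(K) = (-5 + (-(-5 - 1*(-4)))²)*(19*1) = (-5 + (-(-5 + 4))²)*19 = (-5 + (-1*(-1))²)*19 = (-5 + 1²)*19 = (-5 + 1)*19 = -4*19 = -76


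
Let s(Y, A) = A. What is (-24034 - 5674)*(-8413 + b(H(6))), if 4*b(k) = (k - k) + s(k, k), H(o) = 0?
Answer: 249933404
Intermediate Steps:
b(k) = k/4 (b(k) = ((k - k) + k)/4 = (0 + k)/4 = k/4)
(-24034 - 5674)*(-8413 + b(H(6))) = (-24034 - 5674)*(-8413 + (¼)*0) = -29708*(-8413 + 0) = -29708*(-8413) = 249933404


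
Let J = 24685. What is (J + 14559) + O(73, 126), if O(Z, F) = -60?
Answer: 39184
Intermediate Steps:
(J + 14559) + O(73, 126) = (24685 + 14559) - 60 = 39244 - 60 = 39184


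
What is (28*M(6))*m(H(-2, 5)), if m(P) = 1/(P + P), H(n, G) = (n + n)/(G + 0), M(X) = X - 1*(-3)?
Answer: -315/2 ≈ -157.50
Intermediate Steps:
M(X) = 3 + X (M(X) = X + 3 = 3 + X)
H(n, G) = 2*n/G (H(n, G) = (2*n)/G = 2*n/G)
m(P) = 1/(2*P)
(28*M(6))*m(H(-2, 5)) = (28*(3 + 6))*(1/(2*((2*(-2)/5)))) = (28*9)*(1/(2*((2*(-2)*(⅕))))) = 252*(1/(2*(-⅘))) = 252*((½)*(-5/4)) = 252*(-5/8) = -315/2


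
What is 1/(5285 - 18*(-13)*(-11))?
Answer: 1/2711 ≈ 0.00036887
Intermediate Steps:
1/(5285 - 18*(-13)*(-11)) = 1/(5285 + 234*(-11)) = 1/(5285 - 2574) = 1/2711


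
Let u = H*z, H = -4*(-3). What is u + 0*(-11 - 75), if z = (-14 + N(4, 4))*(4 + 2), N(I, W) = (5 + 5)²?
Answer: 6192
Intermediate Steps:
N(I, W) = 100 (N(I, W) = 10² = 100)
H = 12
z = 516 (z = (-14 + 100)*(4 + 2) = 86*6 = 516)
u = 6192 (u = 12*516 = 6192)
u + 0*(-11 - 75) = 6192 + 0*(-11 - 75) = 6192 + 0*(-86) = 6192 + 0 = 6192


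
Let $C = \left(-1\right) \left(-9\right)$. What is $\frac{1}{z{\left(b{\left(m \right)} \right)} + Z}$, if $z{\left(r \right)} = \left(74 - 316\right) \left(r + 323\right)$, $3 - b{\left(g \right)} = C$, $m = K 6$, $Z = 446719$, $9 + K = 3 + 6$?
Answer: $\frac{1}{370005} \approx 2.7027 \cdot 10^{-6}$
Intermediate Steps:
$K = 0$ ($K = -9 + \left(3 + 6\right) = -9 + 9 = 0$)
$C = 9$
$m = 0$ ($m = 0 \cdot 6 = 0$)
$b{\left(g \right)} = -6$ ($b{\left(g \right)} = 3 - 9 = -6$)
$z{\left(r \right)} = -78166 - 242 r$ ($z{\left(r \right)} = - 242 \left(323 + r\right) = -78166 - 242 r$)
$\frac{1}{z{\left(b{\left(m \right)} \right)} + Z} = \frac{1}{\left(-78166 - -1452\right) + 446719} = \frac{1}{\left(-78166 + 1452\right) + 446719} = \frac{1}{-76714 + 446719} = \frac{1}{370005}$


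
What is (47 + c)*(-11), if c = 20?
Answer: -737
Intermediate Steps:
(47 + c)*(-11) = (47 + 20)*(-11) = 67*(-11) = -737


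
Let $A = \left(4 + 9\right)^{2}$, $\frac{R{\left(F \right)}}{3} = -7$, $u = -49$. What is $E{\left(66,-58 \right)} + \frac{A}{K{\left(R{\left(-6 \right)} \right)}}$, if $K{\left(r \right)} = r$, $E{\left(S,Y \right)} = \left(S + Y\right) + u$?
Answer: $- \frac{1030}{21} \approx -49.048$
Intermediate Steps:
$E{\left(S,Y \right)} = -49 + S + Y$ ($E{\left(S,Y \right)} = \left(S + Y\right) - 49 = -49 + S + Y$)
$R{\left(F \right)} = -21$ ($R{\left(F \right)} = 3 \left(-7\right) = -21$)
$A = 169$ ($A = 13^{2} = 169$)
$E{\left(66,-58 \right)} + \frac{A}{K{\left(R{\left(-6 \right)} \right)}} = \left(-49 + 66 - 58\right) + \frac{169}{-21} = -41 + 169 \left(- \frac{1}{21}\right) = -41 - \frac{169}{21} = - \frac{1030}{21}$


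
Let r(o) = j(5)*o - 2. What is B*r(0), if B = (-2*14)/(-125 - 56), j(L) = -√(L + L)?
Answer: -56/181 ≈ -0.30939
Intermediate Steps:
j(L) = -√2*√L (j(L) = -√(2*L) = -√2*√L)
B = 28/181 (B = -28/(-181) = -28*(-1/181) = 28/181 ≈ 0.15470)
r(o) = -2 - o*√10 (r(o) = (-√2*√5)*o - 2 = (-√10)*o - 2 = -o*√10 - 2 = -2 - o*√10)
B*r(0) = 28*(-2 - 1*0*√10)/181 = 28*(-2 + 0)/181 = (28/181)*(-2) = -56/181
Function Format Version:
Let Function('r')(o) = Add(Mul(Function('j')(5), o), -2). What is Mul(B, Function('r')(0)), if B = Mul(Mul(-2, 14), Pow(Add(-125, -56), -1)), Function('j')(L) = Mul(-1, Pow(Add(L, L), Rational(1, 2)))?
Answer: Rational(-56, 181) ≈ -0.30939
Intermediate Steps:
Function('j')(L) = Mul(-1, Pow(2, Rational(1, 2)), Pow(L, Rational(1, 2))) (Function('j')(L) = Mul(-1, Pow(Mul(2, L), Rational(1, 2))) = Mul(-1, Mul(Pow(2, Rational(1, 2)), Pow(L, Rational(1, 2)))) = Mul(-1, Pow(2, Rational(1, 2)), Pow(L, Rational(1, 2))))
B = Rational(28, 181) (B = Mul(-28, Pow(-181, -1)) = Mul(-28, Rational(-1, 181)) = Rational(28, 181) ≈ 0.15470)
Function('r')(o) = Add(-2, Mul(-1, o, Pow(10, Rational(1, 2)))) (Function('r')(o) = Add(Mul(Mul(-1, Pow(2, Rational(1, 2)), Pow(5, Rational(1, 2))), o), -2) = Add(Mul(Mul(-1, Pow(10, Rational(1, 2))), o), -2) = Add(Mul(-1, o, Pow(10, Rational(1, 2))), -2) = Add(-2, Mul(-1, o, Pow(10, Rational(1, 2)))))
Mul(B, Function('r')(0)) = Mul(Rational(28, 181), Add(-2, Mul(-1, 0, Pow(10, Rational(1, 2))))) = Mul(Rational(28, 181), Add(-2, 0)) = Mul(Rational(28, 181), -2) = Rational(-56, 181)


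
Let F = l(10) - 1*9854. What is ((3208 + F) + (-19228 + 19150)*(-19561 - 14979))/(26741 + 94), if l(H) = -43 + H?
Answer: 2687441/26835 ≈ 100.15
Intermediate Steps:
F = -9887 (F = (-43 + 10) - 1*9854 = -33 - 9854 = -9887)
((3208 + F) + (-19228 + 19150)*(-19561 - 14979))/(26741 + 94) = ((3208 - 9887) + (-19228 + 19150)*(-19561 - 14979))/(26741 + 94) = (-6679 - 78*(-34540))/26835 = (-6679 + 2694120)*(1/26835) = 2687441*(1/26835) = 2687441/26835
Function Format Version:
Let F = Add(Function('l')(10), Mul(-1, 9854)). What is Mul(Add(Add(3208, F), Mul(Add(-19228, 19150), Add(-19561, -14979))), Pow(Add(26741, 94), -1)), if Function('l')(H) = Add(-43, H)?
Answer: Rational(2687441, 26835) ≈ 100.15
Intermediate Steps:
F = -9887 (F = Add(Add(-43, 10), Mul(-1, 9854)) = Add(-33, -9854) = -9887)
Mul(Add(Add(3208, F), Mul(Add(-19228, 19150), Add(-19561, -14979))), Pow(Add(26741, 94), -1)) = Mul(Add(Add(3208, -9887), Mul(Add(-19228, 19150), Add(-19561, -14979))), Pow(Add(26741, 94), -1)) = Mul(Add(-6679, Mul(-78, -34540)), Pow(26835, -1)) = Mul(Add(-6679, 2694120), Rational(1, 26835)) = Mul(2687441, Rational(1, 26835)) = Rational(2687441, 26835)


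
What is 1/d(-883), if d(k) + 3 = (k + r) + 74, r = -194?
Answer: -1/1006 ≈ -0.00099404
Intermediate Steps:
d(k) = -123 + k (d(k) = -3 + ((k - 194) + 74) = -3 + ((-194 + k) + 74) = -3 + (-120 + k) = -123 + k)
1/d(-883) = 1/(-123 - 883) = 1/(-1006) = -1/1006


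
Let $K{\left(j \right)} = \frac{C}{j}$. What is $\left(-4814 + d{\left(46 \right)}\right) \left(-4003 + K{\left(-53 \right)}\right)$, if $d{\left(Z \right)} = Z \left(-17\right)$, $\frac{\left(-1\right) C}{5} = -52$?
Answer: $\frac{1188696724}{53} \approx 2.2428 \cdot 10^{7}$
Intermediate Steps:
$C = 260$ ($C = \left(-5\right) \left(-52\right) = 260$)
$K{\left(j \right)} = \frac{260}{j}$
$d{\left(Z \right)} = - 17 Z$
$\left(-4814 + d{\left(46 \right)}\right) \left(-4003 + K{\left(-53 \right)}\right) = \left(-4814 - 782\right) \left(-4003 + \frac{260}{-53}\right) = \left(-4814 - 782\right) \left(-4003 + 260 \left(- \frac{1}{53}\right)\right) = - 5596 \left(-4003 - \frac{260}{53}\right) = \left(-5596\right) \left(- \frac{212419}{53}\right) = \frac{1188696724}{53}$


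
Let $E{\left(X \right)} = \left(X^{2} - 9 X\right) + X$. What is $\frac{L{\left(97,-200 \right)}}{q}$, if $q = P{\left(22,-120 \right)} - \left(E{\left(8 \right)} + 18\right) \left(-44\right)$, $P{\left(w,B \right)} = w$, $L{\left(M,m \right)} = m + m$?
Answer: $- \frac{200}{407} \approx -0.4914$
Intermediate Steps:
$L{\left(M,m \right)} = 2 m$
$E{\left(X \right)} = X^{2} - 8 X$
$q = 814$ ($q = 22 - \left(8 \left(-8 + 8\right) + 18\right) \left(-44\right) = 22 - \left(8 \cdot 0 + 18\right) \left(-44\right) = 22 - \left(0 + 18\right) \left(-44\right) = 22 - 18 \left(-44\right) = 22 - -792 = 22 + 792 = 814$)
$\frac{L{\left(97,-200 \right)}}{q} = \frac{2 \left(-200\right)}{814} = \left(-400\right) \frac{1}{814} = - \frac{200}{407}$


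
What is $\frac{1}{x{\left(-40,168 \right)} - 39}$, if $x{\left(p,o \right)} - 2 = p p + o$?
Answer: $\frac{1}{1731} \approx 0.0005777$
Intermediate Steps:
$x{\left(p,o \right)} = 2 + o + p^{2}$ ($x{\left(p,o \right)} = 2 + \left(p p + o\right) = 2 + \left(p^{2} + o\right) = 2 + \left(o + p^{2}\right) = 2 + o + p^{2}$)
$\frac{1}{x{\left(-40,168 \right)} - 39} = \frac{1}{\left(2 + 168 + \left(-40\right)^{2}\right) - 39} = \frac{1}{\left(2 + 168 + 1600\right) - 39} = \frac{1}{1770 - 39} = \frac{1}{1731}$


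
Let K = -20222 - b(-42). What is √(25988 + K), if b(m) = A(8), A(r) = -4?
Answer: √5770 ≈ 75.960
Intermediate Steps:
b(m) = -4
K = -20218 (K = -20222 - 1*(-4) = -20222 + 4 = -20218)
√(25988 + K) = √(25988 - 20218) = √5770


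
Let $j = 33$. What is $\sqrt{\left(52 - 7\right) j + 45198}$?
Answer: $3 \sqrt{5187} \approx 216.06$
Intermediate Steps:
$\sqrt{\left(52 - 7\right) j + 45198} = \sqrt{\left(52 - 7\right) 33 + 45198} = \sqrt{45 \cdot 33 + 45198} = \sqrt{1485 + 45198} = \sqrt{46683} = 3 \sqrt{5187}$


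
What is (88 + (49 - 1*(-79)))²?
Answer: 46656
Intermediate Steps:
(88 + (49 - 1*(-79)))² = (88 + (49 + 79))² = (88 + 128)² = 216² = 46656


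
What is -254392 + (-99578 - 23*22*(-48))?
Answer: -329682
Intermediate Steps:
-254392 + (-99578 - 23*22*(-48)) = -254392 + (-99578 - 506*(-48)) = -254392 + (-99578 + 24288) = -254392 - 75290 = -329682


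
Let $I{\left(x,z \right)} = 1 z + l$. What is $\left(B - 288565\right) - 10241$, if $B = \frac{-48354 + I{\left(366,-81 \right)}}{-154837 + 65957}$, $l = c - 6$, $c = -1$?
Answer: $- \frac{13278914419}{44440} \approx -2.9881 \cdot 10^{5}$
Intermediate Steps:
$l = -7$ ($l = -1 - 6 = -7$)
$I{\left(x,z \right)} = -7 + z$ ($I{\left(x,z \right)} = 1 z - 7 = z - 7 = -7 + z$)
$B = \frac{24221}{44440}$ ($B = \frac{-48354 - 88}{-154837 + 65957} = \frac{-48354 - 88}{-88880} = \left(-48442\right) \left(- \frac{1}{88880}\right) = \frac{24221}{44440} \approx 0.54503$)
$\left(B - 288565\right) - 10241 = \left(\frac{24221}{44440} - 288565\right) - 10241 = - \frac{12823804379}{44440} - 10241 = - \frac{13278914419}{44440}$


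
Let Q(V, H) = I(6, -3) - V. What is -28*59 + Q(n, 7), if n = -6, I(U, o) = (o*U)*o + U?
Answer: -1586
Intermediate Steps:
I(U, o) = U + U*o**2 (I(U, o) = (U*o)*o + U = U*o**2 + U = U + U*o**2)
Q(V, H) = 60 - V (Q(V, H) = 6*(1 + (-3)**2) - V = 6*(1 + 9) - V = 6*10 - V = 60 - V)
-28*59 + Q(n, 7) = -28*59 + (60 - 1*(-6)) = -1652 + (60 + 6) = -1652 + 66 = -1586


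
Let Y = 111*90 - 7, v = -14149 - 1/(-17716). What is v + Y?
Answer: -73804855/17716 ≈ -4166.0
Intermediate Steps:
v = -250663683/17716 (v = -14149 - 1*(-1/17716) = -14149 + 1/17716 = -250663683/17716 ≈ -14149.)
Y = 9983 (Y = 9990 - 7 = 9983)
v + Y = -250663683/17716 + 9983 = -73804855/17716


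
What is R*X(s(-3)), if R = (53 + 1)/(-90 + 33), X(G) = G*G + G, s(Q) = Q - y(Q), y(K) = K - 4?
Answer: -360/19 ≈ -18.947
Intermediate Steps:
y(K) = -4 + K
s(Q) = 4 (s(Q) = Q - (-4 + Q) = Q + (4 - Q) = 4)
X(G) = G + G**2 (X(G) = G**2 + G = G + G**2)
R = -18/19 (R = 54/(-57) = 54*(-1/57) = -18/19 ≈ -0.94737)
R*X(s(-3)) = -72*(1 + 4)/19 = -72*5/19 = -18/19*20 = -360/19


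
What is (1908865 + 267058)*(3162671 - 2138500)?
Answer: 2228517234833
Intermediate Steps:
(1908865 + 267058)*(3162671 - 2138500) = 2175923*1024171 = 2228517234833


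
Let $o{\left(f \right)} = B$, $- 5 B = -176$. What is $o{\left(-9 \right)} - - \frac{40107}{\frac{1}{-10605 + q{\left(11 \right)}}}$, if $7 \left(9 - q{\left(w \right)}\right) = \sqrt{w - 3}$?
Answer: $- \frac{2124868684}{5} - \frac{80214 \sqrt{2}}{7} \approx -4.2499 \cdot 10^{8}$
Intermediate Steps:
$q{\left(w \right)} = 9 - \frac{\sqrt{-3 + w}}{7}$ ($q{\left(w \right)} = 9 - \frac{\sqrt{w - 3}}{7} = 9 - \frac{\sqrt{-3 + w}}{7}$)
$B = \frac{176}{5}$ ($B = \left(- \frac{1}{5}\right) \left(-176\right) = \frac{176}{5} \approx 35.2$)
$o{\left(f \right)} = \frac{176}{5}$
$o{\left(-9 \right)} - - \frac{40107}{\frac{1}{-10605 + q{\left(11 \right)}}} = \frac{176}{5} - - \frac{40107}{\frac{1}{-10605 + \left(9 - \frac{\sqrt{-3 + 11}}{7}\right)}} = \frac{176}{5} - - \frac{40107}{\frac{1}{-10605 + \left(9 - \frac{\sqrt{8}}{7}\right)}} = \frac{176}{5} - - \frac{40107}{\frac{1}{-10605 + \left(9 - \frac{2 \sqrt{2}}{7}\right)}} = \frac{176}{5} - - \frac{40107}{\frac{1}{-10596 - \frac{2 \sqrt{2}}{7}}} = \frac{176}{5} - - 40107 \left(-10596 - \frac{2 \sqrt{2}}{7}\right) = \frac{176}{5} - \left(424973772 + \frac{80214 \sqrt{2}}{7}\right) = - \frac{2124868684}{5} - \frac{80214 \sqrt{2}}{7}$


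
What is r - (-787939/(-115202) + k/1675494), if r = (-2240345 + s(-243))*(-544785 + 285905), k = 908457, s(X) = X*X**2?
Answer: 69079145070799563018725/16085021649 ≈ 4.2946e+12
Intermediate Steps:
s(X) = X**3
r = 4294625557760 (r = (-2240345 + (-243)**3)*(-544785 + 285905) = (-2240345 - 14348907)*(-258880) = -16589252*(-258880) = 4294625557760)
r - (-787939/(-115202) + k/1675494) = 4294625557760 - (-787939/(-115202) + 908457/1675494) = 4294625557760 - (-787939*(-1/115202) + 908457*(1/1675494)) = 4294625557760 - (787939/115202 + 302819/558498) = 4294625557760 - 1*118736927515/16085021649 = 4294625557760 - 118736927515/16085021649 = 69079145070799563018725/16085021649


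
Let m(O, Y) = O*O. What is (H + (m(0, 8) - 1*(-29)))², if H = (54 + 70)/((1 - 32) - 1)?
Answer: 40401/64 ≈ 631.27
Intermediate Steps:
m(O, Y) = O²
H = -31/8 (H = 124/(-31 - 1) = 124/(-32) = 124*(-1/32) = -31/8 ≈ -3.8750)
(H + (m(0, 8) - 1*(-29)))² = (-31/8 + (0² - 1*(-29)))² = (-31/8 + (0 + 29))² = (-31/8 + 29)² = (201/8)² = 40401/64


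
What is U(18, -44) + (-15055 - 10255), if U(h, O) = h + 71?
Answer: -25221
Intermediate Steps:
U(h, O) = 71 + h
U(18, -44) + (-15055 - 10255) = (71 + 18) + (-15055 - 10255) = 89 - 25310 = -25221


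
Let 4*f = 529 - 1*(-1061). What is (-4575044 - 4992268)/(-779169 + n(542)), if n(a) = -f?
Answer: 6378208/519711 ≈ 12.273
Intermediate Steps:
f = 795/2 (f = (529 - 1*(-1061))/4 = (529 + 1061)/4 = (1/4)*1590 = 795/2 ≈ 397.50)
n(a) = -795/2 (n(a) = -1*795/2 = -795/2)
(-4575044 - 4992268)/(-779169 + n(542)) = (-4575044 - 4992268)/(-779169 - 795/2) = -9567312/(-1559133/2) = -9567312*(-2/1559133) = 6378208/519711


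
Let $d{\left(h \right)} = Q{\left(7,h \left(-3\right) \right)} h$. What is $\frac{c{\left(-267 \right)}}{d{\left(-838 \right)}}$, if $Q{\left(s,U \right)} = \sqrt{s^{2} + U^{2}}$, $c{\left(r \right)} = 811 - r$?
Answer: $- \frac{539 \sqrt{6320245}}{2648182655} \approx -0.00051169$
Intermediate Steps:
$Q{\left(s,U \right)} = \sqrt{U^{2} + s^{2}}$
$d{\left(h \right)} = h \sqrt{49 + 9 h^{2}}$ ($d{\left(h \right)} = \sqrt{\left(h \left(-3\right)\right)^{2} + 7^{2}} h = \sqrt{\left(- 3 h\right)^{2} + 49} h = \sqrt{9 h^{2} + 49} h = \sqrt{49 + 9 h^{2}} h = h \sqrt{49 + 9 h^{2}}$)
$\frac{c{\left(-267 \right)}}{d{\left(-838 \right)}} = \frac{811 - -267}{\left(-838\right) \sqrt{49 + 9 \left(-838\right)^{2}}} = \frac{811 + 267}{\left(-838\right) \sqrt{49 + 9 \cdot 702244}} = \frac{1078}{\left(-838\right) \sqrt{49 + 6320196}} = \frac{1078}{\left(-838\right) \sqrt{6320245}} = 1078 \left(- \frac{\sqrt{6320245}}{5296365310}\right) = - \frac{539 \sqrt{6320245}}{2648182655}$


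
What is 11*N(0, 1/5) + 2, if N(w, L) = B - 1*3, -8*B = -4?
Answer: -51/2 ≈ -25.500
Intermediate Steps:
B = ½ (B = -⅛*(-4) = ½ ≈ 0.50000)
N(w, L) = -5/2 (N(w, L) = ½ - 1*3 = ½ - 3 = -5/2)
11*N(0, 1/5) + 2 = 11*(-5/2) + 2 = -55/2 + 2 = -51/2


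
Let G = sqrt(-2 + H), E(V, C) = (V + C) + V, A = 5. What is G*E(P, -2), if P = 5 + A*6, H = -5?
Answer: 68*I*sqrt(7) ≈ 179.91*I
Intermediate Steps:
P = 35 (P = 5 + 5*6 = 5 + 30 = 35)
E(V, C) = C + 2*V (E(V, C) = (C + V) + V = C + 2*V)
G = I*sqrt(7) (G = sqrt(-2 - 5) = sqrt(-7) = I*sqrt(7) ≈ 2.6458*I)
G*E(P, -2) = (I*sqrt(7))*(-2 + 2*35) = (I*sqrt(7))*(-2 + 70) = (I*sqrt(7))*68 = 68*I*sqrt(7)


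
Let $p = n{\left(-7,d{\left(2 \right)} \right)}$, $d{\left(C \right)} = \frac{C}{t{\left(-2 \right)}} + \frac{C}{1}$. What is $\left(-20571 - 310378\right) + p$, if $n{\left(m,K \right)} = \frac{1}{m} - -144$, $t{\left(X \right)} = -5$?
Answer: $- \frac{2315636}{7} \approx -3.3081 \cdot 10^{5}$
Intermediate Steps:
$d{\left(C \right)} = \frac{4 C}{5}$ ($d{\left(C \right)} = \frac{C}{-5} + \frac{C}{1} = C \left(- \frac{1}{5}\right) + C 1 = - \frac{C}{5} + C = \frac{4 C}{5}$)
$n{\left(m,K \right)} = 144 + \frac{1}{m}$ ($n{\left(m,K \right)} = \frac{1}{m} + 144 = 144 + \frac{1}{m}$)
$p = \frac{1007}{7}$ ($p = 144 + \frac{1}{-7} = 144 - \frac{1}{7} = \frac{1007}{7} \approx 143.86$)
$\left(-20571 - 310378\right) + p = \left(-20571 - 310378\right) + \frac{1007}{7} = -330949 + \frac{1007}{7} = - \frac{2315636}{7}$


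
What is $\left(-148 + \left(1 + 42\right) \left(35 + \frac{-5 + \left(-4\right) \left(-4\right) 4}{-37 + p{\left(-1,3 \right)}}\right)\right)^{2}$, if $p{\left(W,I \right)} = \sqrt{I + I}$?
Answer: $\frac{3082598359498}{1857769} - \frac{8908533428 \sqrt{6}}{1857769} \approx 1.6476 \cdot 10^{6}$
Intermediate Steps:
$p{\left(W,I \right)} = \sqrt{2} \sqrt{I}$ ($p{\left(W,I \right)} = \sqrt{2 I} = \sqrt{2} \sqrt{I}$)
$\left(-148 + \left(1 + 42\right) \left(35 + \frac{-5 + \left(-4\right) \left(-4\right) 4}{-37 + p{\left(-1,3 \right)}}\right)\right)^{2} = \left(-148 + \left(1 + 42\right) \left(35 + \frac{-5 + \left(-4\right) \left(-4\right) 4}{-37 + \sqrt{2} \sqrt{3}}\right)\right)^{2} = \left(-148 + 43 \left(35 + \frac{-5 + 16 \cdot 4}{-37 + \sqrt{6}}\right)\right)^{2} = \left(-148 + 43 \left(35 + \frac{-5 + 64}{-37 + \sqrt{6}}\right)\right)^{2} = \left(-148 + 43 \left(35 + \frac{59}{-37 + \sqrt{6}}\right)\right)^{2} = \left(-148 + \left(1505 + \frac{2537}{-37 + \sqrt{6}}\right)\right)^{2} = \left(1357 + \frac{2537}{-37 + \sqrt{6}}\right)^{2}$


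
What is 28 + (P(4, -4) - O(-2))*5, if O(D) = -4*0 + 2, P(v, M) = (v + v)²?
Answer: 338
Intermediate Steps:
P(v, M) = 4*v² (P(v, M) = (2*v)² = 4*v²)
O(D) = 2 (O(D) = 0 + 2 = 2)
28 + (P(4, -4) - O(-2))*5 = 28 + (4*4² - 1*2)*5 = 28 + (4*16 - 2)*5 = 28 + (64 - 2)*5 = 28 + 62*5 = 28 + 310 = 338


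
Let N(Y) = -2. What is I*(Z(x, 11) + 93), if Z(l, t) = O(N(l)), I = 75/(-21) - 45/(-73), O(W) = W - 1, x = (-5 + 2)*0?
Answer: -135900/511 ≈ -265.95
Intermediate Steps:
x = 0 (x = -3*0 = 0)
O(W) = -1 + W
I = -1510/511 (I = 75*(-1/21) - 45*(-1/73) = -25/7 + 45/73 = -1510/511 ≈ -2.9550)
Z(l, t) = -3 (Z(l, t) = -1 - 2 = -3)
I*(Z(x, 11) + 93) = -1510*(-3 + 93)/511 = -1510/511*90 = -135900/511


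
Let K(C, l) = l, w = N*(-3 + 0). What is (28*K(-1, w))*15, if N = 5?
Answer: -6300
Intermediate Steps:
w = -15 (w = 5*(-3 + 0) = 5*(-3) = -15)
(28*K(-1, w))*15 = (28*(-15))*15 = -420*15 = -6300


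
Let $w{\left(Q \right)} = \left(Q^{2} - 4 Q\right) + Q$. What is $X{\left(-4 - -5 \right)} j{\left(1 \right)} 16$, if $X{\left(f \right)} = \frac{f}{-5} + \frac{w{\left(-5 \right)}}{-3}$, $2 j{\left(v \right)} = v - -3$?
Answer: $- \frac{6496}{15} \approx -433.07$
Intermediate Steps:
$w{\left(Q \right)} = Q^{2} - 3 Q$
$j{\left(v \right)} = \frac{3}{2} + \frac{v}{2}$ ($j{\left(v \right)} = \frac{v - -3}{2} = \frac{v + 3}{2} = \frac{3 + v}{2} = \frac{3}{2} + \frac{v}{2}$)
$X{\left(f \right)} = - \frac{40}{3} - \frac{f}{5}$ ($X{\left(f \right)} = \frac{f}{-5} + \frac{\left(-5\right) \left(-3 - 5\right)}{-3} = f \left(- \frac{1}{5}\right) + \left(-5\right) \left(-8\right) \left(- \frac{1}{3}\right) = - \frac{f}{5} + 40 \left(- \frac{1}{3}\right) = - \frac{f}{5} - \frac{40}{3} = - \frac{40}{3} - \frac{f}{5}$)
$X{\left(-4 - -5 \right)} j{\left(1 \right)} 16 = \left(- \frac{40}{3} - \frac{-4 - -5}{5}\right) \left(\frac{3}{2} + \frac{1}{2} \cdot 1\right) 16 = \left(- \frac{40}{3} - \frac{-4 + 5}{5}\right) \left(\frac{3}{2} + \frac{1}{2}\right) 16 = \left(- \frac{40}{3} - \frac{1}{5}\right) 2 \cdot 16 = \left(- \frac{203}{15}\right) 2 \cdot 16 = \left(- \frac{406}{15}\right) 16 = - \frac{6496}{15}$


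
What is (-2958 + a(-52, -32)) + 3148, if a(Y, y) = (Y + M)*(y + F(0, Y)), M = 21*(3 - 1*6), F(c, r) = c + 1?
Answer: 3755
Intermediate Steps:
F(c, r) = 1 + c
M = -63 (M = 21*(3 - 6) = 21*(-3) = -63)
a(Y, y) = (1 + y)*(-63 + Y) (a(Y, y) = (Y - 63)*(y + (1 + 0)) = (-63 + Y)*(y + 1) = (-63 + Y)*(1 + y) = (1 + y)*(-63 + Y))
(-2958 + a(-52, -32)) + 3148 = (-2958 + (-63 - 52 - 63*(-32) - 52*(-32))) + 3148 = (-2958 + (-63 - 52 + 2016 + 1664)) + 3148 = (-2958 + 3565) + 3148 = 607 + 3148 = 3755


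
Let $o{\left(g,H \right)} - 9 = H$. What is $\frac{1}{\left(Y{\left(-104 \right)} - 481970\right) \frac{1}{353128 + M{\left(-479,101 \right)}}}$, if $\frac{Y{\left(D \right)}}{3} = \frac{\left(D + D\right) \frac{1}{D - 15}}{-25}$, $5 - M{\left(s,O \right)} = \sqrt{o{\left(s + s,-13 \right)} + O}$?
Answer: $- \frac{95506425}{130351034} + \frac{2975 \sqrt{97}}{1433861374} \approx -0.73267$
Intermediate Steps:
$o{\left(g,H \right)} = 9 + H$
$M{\left(s,O \right)} = 5 - \sqrt{-4 + O}$ ($M{\left(s,O \right)} = 5 - \sqrt{\left(9 - 13\right) + O} = 5 - \sqrt{-4 + O}$)
$Y{\left(D \right)} = - \frac{6 D}{25 \left(-15 + D\right)}$ ($Y{\left(D \right)} = 3 \frac{\left(D + D\right) \frac{1}{D - 15}}{-25} = 3 \frac{2 D}{-15 + D} \left(- \frac{1}{25}\right) = 3 \left(- \frac{2 D}{25 \left(-15 + D\right)}\right) = - \frac{6 D}{25 \left(-15 + D\right)}$)
$\frac{1}{\left(Y{\left(-104 \right)} - 481970\right) \frac{1}{353128 + M{\left(-479,101 \right)}}} = \frac{1}{\left(\left(-6\right) \left(-104\right) \frac{1}{-375 + 25 \left(-104\right)} - 481970\right) \frac{1}{353128 + \left(5 - \sqrt{-4 + 101}\right)}} = \frac{1}{\left(\left(-6\right) \left(-104\right) \frac{1}{-375 - 2600} - 481970\right) \frac{1}{353128 + \left(5 - \sqrt{97}\right)}} = \frac{1}{\left(\left(-6\right) \left(-104\right) \frac{1}{-2975} - 481970\right) \frac{1}{353133 - \sqrt{97}}} = \frac{1}{\left(\left(-6\right) \left(-104\right) \left(- \frac{1}{2975}\right) - 481970\right) \frac{1}{353133 - \sqrt{97}}} = \frac{1}{\left(- \frac{624}{2975} - 481970\right) \frac{1}{353133 - \sqrt{97}}} = \frac{1}{\left(- \frac{1433861374}{2975}\right) \frac{1}{353133 - \sqrt{97}}} = - \frac{95506425}{130351034} + \frac{2975 \sqrt{97}}{1433861374}$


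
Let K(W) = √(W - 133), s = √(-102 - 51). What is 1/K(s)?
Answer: (-133 + 3*I*√17)^(-½) ≈ 0.0040105 - 0.086432*I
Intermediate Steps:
s = 3*I*√17 (s = √(-153) = 3*I*√17 ≈ 12.369*I)
K(W) = √(-133 + W)
1/K(s) = 1/(√(-133 + 3*I*√17)) = (-133 + 3*I*√17)^(-½)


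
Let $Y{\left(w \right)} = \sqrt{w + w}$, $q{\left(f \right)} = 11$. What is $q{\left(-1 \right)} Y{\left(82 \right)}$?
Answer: $22 \sqrt{41} \approx 140.87$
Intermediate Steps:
$Y{\left(w \right)} = \sqrt{2} \sqrt{w}$ ($Y{\left(w \right)} = \sqrt{2 w} = \sqrt{2} \sqrt{w}$)
$q{\left(-1 \right)} Y{\left(82 \right)} = 11 \sqrt{2} \sqrt{82} = 11 \cdot 2 \sqrt{41} = 22 \sqrt{41}$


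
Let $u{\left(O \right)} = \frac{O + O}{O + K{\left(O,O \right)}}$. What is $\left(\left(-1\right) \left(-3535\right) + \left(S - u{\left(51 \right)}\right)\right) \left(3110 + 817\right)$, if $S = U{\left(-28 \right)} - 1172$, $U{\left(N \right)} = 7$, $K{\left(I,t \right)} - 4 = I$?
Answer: $\frac{493070193}{53} \approx 9.3032 \cdot 10^{6}$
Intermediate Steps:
$K{\left(I,t \right)} = 4 + I$
$S = -1165$ ($S = 7 - 1172 = -1165$)
$u{\left(O \right)} = \frac{2 O}{4 + 2 O}$ ($u{\left(O \right)} = \frac{O + O}{O + \left(4 + O\right)} = \frac{2 O}{4 + 2 O}$)
$\left(\left(-1\right) \left(-3535\right) + \left(S - u{\left(51 \right)}\right)\right) \left(3110 + 817\right) = \left(\left(-1\right) \left(-3535\right) - \left(1165 + \frac{51}{2 + 51}\right)\right) \left(3110 + 817\right) = \left(3535 - \left(1165 + \frac{51}{53}\right)\right) 3927 = \left(3535 - \left(1165 + 51 \cdot \frac{1}{53}\right)\right) 3927 = \left(3535 - \frac{61796}{53}\right) 3927 = \frac{125559}{53} \cdot 3927 = \frac{493070193}{53}$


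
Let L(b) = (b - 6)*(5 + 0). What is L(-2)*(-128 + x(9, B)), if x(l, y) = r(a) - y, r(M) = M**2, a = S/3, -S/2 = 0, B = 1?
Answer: 5160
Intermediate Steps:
S = 0 (S = -2*0 = 0)
a = 0 (a = 0/3 = 0*(1/3) = 0)
L(b) = -30 + 5*b (L(b) = (-6 + b)*5 = -30 + 5*b)
x(l, y) = -y (x(l, y) = 0**2 - y = 0 - y = -y)
L(-2)*(-128 + x(9, B)) = (-30 + 5*(-2))*(-128 - 1*1) = (-30 - 10)*(-128 - 1) = -40*(-129) = 5160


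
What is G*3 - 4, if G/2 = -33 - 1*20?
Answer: -322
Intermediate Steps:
G = -106 (G = 2*(-33 - 1*20) = 2*(-33 - 20) = 2*(-53) = -106)
G*3 - 4 = -106*3 - 4 = -318 - 4 = -322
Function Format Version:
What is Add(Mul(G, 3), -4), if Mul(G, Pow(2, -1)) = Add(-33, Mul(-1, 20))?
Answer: -322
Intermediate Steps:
G = -106 (G = Mul(2, Add(-33, Mul(-1, 20))) = Mul(2, Add(-33, -20)) = Mul(2, -53) = -106)
Add(Mul(G, 3), -4) = Add(Mul(-106, 3), -4) = Add(-318, -4) = -322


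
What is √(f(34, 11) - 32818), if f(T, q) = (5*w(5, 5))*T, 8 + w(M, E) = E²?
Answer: 2*I*√7482 ≈ 173.0*I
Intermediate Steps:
w(M, E) = -8 + E²
f(T, q) = 85*T (f(T, q) = (5*(-8 + 5²))*T = (5*(-8 + 25))*T = (5*17)*T = 85*T)
√(f(34, 11) - 32818) = √(85*34 - 32818) = √(2890 - 32818) = √(-29928) = 2*I*√7482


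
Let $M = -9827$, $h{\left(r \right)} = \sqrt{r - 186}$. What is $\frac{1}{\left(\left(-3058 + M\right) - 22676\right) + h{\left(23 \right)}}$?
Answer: $- \frac{35561}{1264584884} - \frac{i \sqrt{163}}{1264584884} \approx -2.8121 \cdot 10^{-5} - 1.0096 \cdot 10^{-8} i$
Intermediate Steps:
$h{\left(r \right)} = \sqrt{-186 + r}$
$\frac{1}{\left(\left(-3058 + M\right) - 22676\right) + h{\left(23 \right)}} = \frac{1}{\left(\left(-3058 - 9827\right) - 22676\right) + \sqrt{-186 + 23}} = \frac{1}{\left(-12885 - 22676\right) + \sqrt{-163}} = \frac{1}{-35561 + i \sqrt{163}}$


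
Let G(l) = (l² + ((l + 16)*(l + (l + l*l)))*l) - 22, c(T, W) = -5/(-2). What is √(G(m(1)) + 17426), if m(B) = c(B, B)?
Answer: √286889/4 ≈ 133.91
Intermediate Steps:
c(T, W) = 5/2 (c(T, W) = -5*(-½) = 5/2)
m(B) = 5/2
G(l) = -22 + l² + l*(16 + l)*(l² + 2*l) (G(l) = (l² + ((16 + l)*(l + (l + l²)))*l) - 22 = (l² + ((16 + l)*(l² + 2*l))*l) - 22 = (l² + l*(16 + l)*(l² + 2*l)) - 22 = -22 + l² + l*(16 + l)*(l² + 2*l))
√(G(m(1)) + 17426) = √((-22 + (5/2)⁴ + 18*(5/2)³ + 33*(5/2)²) + 17426) = √((-22 + 625/16 + 18*(125/8) + 33*(25/4)) + 17426) = √((-22 + 625/16 + 1125/4 + 825/4) + 17426) = √(8073/16 + 17426) = √(286889/16) = √286889/4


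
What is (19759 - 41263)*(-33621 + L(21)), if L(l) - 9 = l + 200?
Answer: 718040064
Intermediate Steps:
L(l) = 209 + l (L(l) = 9 + (l + 200) = 9 + (200 + l) = 209 + l)
(19759 - 41263)*(-33621 + L(21)) = (19759 - 41263)*(-33621 + (209 + 21)) = -21504*(-33621 + 230) = -21504*(-33391) = 718040064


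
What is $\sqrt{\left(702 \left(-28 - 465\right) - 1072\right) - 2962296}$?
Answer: $i \sqrt{3309454} \approx 1819.2 i$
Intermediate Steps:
$\sqrt{\left(702 \left(-28 - 465\right) - 1072\right) - 2962296} = \sqrt{\left(702 \left(-493\right) - 1072\right) - 2962296} = \sqrt{\left(-346086 - 1072\right) - 2962296} = \sqrt{-347158 - 2962296} = \sqrt{-3309454} = i \sqrt{3309454}$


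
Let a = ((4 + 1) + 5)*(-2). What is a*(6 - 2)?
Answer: -80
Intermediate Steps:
a = -20 (a = (5 + 5)*(-2) = 10*(-2) = -20)
a*(6 - 2) = -20*(6 - 2) = -20*4 = -80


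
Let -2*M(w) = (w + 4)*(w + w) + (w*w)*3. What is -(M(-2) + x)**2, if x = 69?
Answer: -4489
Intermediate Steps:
M(w) = -3*w**2/2 - w*(4 + w) (M(w) = -((w + 4)*(w + w) + (w*w)*3)/2 = -((4 + w)*(2*w) + w**2*3)/2 = -(2*w*(4 + w) + 3*w**2)/2 = -(3*w**2 + 2*w*(4 + w))/2 = -3*w**2/2 - w*(4 + w))
-(M(-2) + x)**2 = -(-1/2*(-2)*(8 + 5*(-2)) + 69)**2 = -(-1/2*(-2)*(8 - 10) + 69)**2 = -(-1/2*(-2)*(-2) + 69)**2 = -(-2 + 69)**2 = -1*67**2 = -1*4489 = -4489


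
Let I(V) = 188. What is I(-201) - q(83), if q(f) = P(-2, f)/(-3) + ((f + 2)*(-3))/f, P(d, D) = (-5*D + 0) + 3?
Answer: 13381/249 ≈ 53.739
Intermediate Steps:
P(d, D) = 3 - 5*D (P(d, D) = -5*D + 3 = 3 - 5*D)
q(f) = -1 + 5*f/3 + (-6 - 3*f)/f (q(f) = (3 - 5*f)/(-3) + ((f + 2)*(-3))/f = (3 - 5*f)*(-⅓) + ((2 + f)*(-3))/f = (-1 + 5*f/3) + (-6 - 3*f)/f = -1 + 5*f/3 + (-6 - 3*f)/f)
I(-201) - q(83) = 188 - (-4 - 6/83 + (5/3)*83) = 188 - (-4 - 6*1/83 + 415/3) = 188 - (-4 - 6/83 + 415/3) = 188 - 1*33431/249 = 188 - 33431/249 = 13381/249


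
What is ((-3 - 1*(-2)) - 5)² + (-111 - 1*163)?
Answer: -238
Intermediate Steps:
((-3 - 1*(-2)) - 5)² + (-111 - 1*163) = ((-3 + 2) - 5)² + (-111 - 163) = (-1 - 5)² - 274 = (-6)² - 274 = 36 - 274 = -238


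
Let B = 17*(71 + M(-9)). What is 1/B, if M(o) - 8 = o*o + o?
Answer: 1/2567 ≈ 0.00038956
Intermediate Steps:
M(o) = 8 + o + o² (M(o) = 8 + (o*o + o) = 8 + (o² + o) = 8 + (o + o²) = 8 + o + o²)
B = 2567 (B = 17*(71 + (8 - 9 + (-9)²)) = 17*(71 + (8 - 9 + 81)) = 17*(71 + 80) = 17*151 = 2567)
1/B = 1/2567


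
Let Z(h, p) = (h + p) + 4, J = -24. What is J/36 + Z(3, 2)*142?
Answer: 3832/3 ≈ 1277.3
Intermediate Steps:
Z(h, p) = 4 + h + p
J/36 + Z(3, 2)*142 = -24/36 + (4 + 3 + 2)*142 = -24*1/36 + 9*142 = -⅔ + 1278 = 3832/3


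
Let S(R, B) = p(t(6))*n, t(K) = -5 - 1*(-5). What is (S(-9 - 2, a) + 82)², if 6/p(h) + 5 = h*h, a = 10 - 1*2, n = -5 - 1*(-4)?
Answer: 173056/25 ≈ 6922.2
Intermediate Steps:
t(K) = 0 (t(K) = -5 + 5 = 0)
n = -1 (n = -5 + 4 = -1)
a = 8 (a = 10 - 2 = 8)
p(h) = 6/(-5 + h²) (p(h) = 6/(-5 + h*h) = 6/(-5 + h²))
S(R, B) = 6/5 (S(R, B) = (6/(-5 + 0²))*(-1) = (6/(-5 + 0))*(-1) = (6/(-5))*(-1) = (6*(-⅕))*(-1) = -6/5*(-1) = 6/5)
(S(-9 - 2, a) + 82)² = (6/5 + 82)² = (416/5)² = 173056/25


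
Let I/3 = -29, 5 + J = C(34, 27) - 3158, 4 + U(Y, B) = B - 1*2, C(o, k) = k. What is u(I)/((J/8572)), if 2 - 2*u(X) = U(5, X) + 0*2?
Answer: -203585/1568 ≈ -129.84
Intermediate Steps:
U(Y, B) = -6 + B (U(Y, B) = -4 + (B - 1*2) = -4 + (B - 2) = -4 + (-2 + B) = -6 + B)
J = -3136 (J = -5 + (27 - 3158) = -5 - 3131 = -3136)
I = -87 (I = 3*(-29) = -87)
u(X) = 4 - X/2 (u(X) = 1 - ((-6 + X) + 0*2)/2 = 1 - ((-6 + X) + 0)/2 = 1 - (-6 + X)/2 = 1 + (3 - X/2) = 4 - X/2)
u(I)/((J/8572)) = (4 - ½*(-87))/((-3136/8572)) = (4 + 87/2)/((-3136*1/8572)) = 95/(2*(-784/2143)) = (95/2)*(-2143/784) = -203585/1568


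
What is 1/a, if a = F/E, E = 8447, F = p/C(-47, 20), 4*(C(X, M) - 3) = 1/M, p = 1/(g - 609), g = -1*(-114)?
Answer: -201536973/16 ≈ -1.2596e+7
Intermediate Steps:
g = 114
p = -1/495 (p = 1/(114 - 609) = 1/(-495) = -1/495 ≈ -0.0020202)
C(X, M) = 3 + 1/(4*M)
F = -16/23859 (F = -1/(495*(3 + (1/4)/20)) = -1/(495*(3 + (1/4)*(1/20))) = -1/(495*(3 + 1/80)) = -1/(495*241/80) = -1/495*80/241 = -16/23859 ≈ -0.00067061)
a = -16/201536973 (a = -16/23859/8447 = -16/23859*1/8447 = -16/201536973 ≈ -7.9390e-8)
1/a = 1/(-16/201536973) = -201536973/16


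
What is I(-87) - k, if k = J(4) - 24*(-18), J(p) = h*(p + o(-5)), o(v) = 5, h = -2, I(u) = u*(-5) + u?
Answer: -66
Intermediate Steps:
I(u) = -4*u (I(u) = -5*u + u = -4*u)
J(p) = -10 - 2*p (J(p) = -2*(p + 5) = -2*(5 + p) = -10 - 2*p)
k = 414 (k = (-10 - 2*4) - 24*(-18) = (-10 - 8) + 432 = -18 + 432 = 414)
I(-87) - k = -4*(-87) - 1*414 = 348 - 414 = -66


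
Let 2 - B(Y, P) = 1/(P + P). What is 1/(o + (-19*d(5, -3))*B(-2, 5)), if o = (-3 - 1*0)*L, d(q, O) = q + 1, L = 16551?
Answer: -5/249348 ≈ -2.0052e-5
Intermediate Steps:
d(q, O) = 1 + q
o = -49653 (o = (-3 - 1*0)*16551 = (-3 + 0)*16551 = -3*16551 = -49653)
B(Y, P) = 2 - 1/(2*P) (B(Y, P) = 2 - 1/(P + P) = 2 - 1/(2*P))
1/(o + (-19*d(5, -3))*B(-2, 5)) = 1/(-49653 + (-19*(1 + 5))*(2 - 1/2/5)) = 1/(-49653 + (-19*6)*(2 - 1/2*1/5)) = 1/(-49653 - 114*(2 - 1/10)) = 1/(-49653 - 114*19/10) = 1/(-49653 - 1083/5) = 1/(-249348/5) = -5/249348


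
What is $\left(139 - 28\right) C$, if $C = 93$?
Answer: $10323$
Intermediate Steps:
$\left(139 - 28\right) C = \left(139 - 28\right) 93 = 111 \cdot 93 = 10323$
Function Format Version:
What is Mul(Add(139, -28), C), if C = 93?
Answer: 10323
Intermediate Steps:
Mul(Add(139, -28), C) = Mul(Add(139, -28), 93) = Mul(111, 93) = 10323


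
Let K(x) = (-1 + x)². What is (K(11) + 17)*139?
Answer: 16263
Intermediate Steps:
(K(11) + 17)*139 = ((-1 + 11)² + 17)*139 = (10² + 17)*139 = (100 + 17)*139 = 117*139 = 16263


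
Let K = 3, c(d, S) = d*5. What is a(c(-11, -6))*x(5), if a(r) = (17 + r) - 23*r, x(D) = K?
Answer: 3681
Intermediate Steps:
c(d, S) = 5*d
x(D) = 3
a(r) = 17 - 22*r
a(c(-11, -6))*x(5) = (17 - 110*(-11))*3 = (17 - 22*(-55))*3 = (17 + 1210)*3 = 1227*3 = 3681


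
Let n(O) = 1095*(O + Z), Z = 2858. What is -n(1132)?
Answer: -4369050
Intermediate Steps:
n(O) = 3129510 + 1095*O (n(O) = 1095*(O + 2858) = 1095*(2858 + O) = 3129510 + 1095*O)
-n(1132) = -(3129510 + 1095*1132) = -(3129510 + 1239540) = -1*4369050 = -4369050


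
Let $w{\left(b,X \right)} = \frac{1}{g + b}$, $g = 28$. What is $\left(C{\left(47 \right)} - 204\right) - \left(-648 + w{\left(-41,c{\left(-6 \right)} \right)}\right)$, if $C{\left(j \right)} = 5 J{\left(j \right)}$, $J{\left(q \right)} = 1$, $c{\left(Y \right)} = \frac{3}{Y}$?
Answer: $\frac{5838}{13} \approx 449.08$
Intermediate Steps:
$w{\left(b,X \right)} = \frac{1}{28 + b}$
$C{\left(j \right)} = 5$ ($C{\left(j \right)} = 5 \cdot 1 = 5$)
$\left(C{\left(47 \right)} - 204\right) - \left(-648 + w{\left(-41,c{\left(-6 \right)} \right)}\right) = \left(5 - 204\right) + \left(648 - \frac{1}{28 - 41}\right) = -199 + \left(648 - \frac{1}{-13}\right) = -199 + \left(648 - - \frac{1}{13}\right) = -199 + \left(648 + \frac{1}{13}\right) = -199 + \frac{8425}{13} = \frac{5838}{13}$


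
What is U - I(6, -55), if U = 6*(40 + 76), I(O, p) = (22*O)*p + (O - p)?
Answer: 7895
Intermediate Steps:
I(O, p) = O - p + 22*O*p (I(O, p) = 22*O*p + (O - p) = O - p + 22*O*p)
U = 696 (U = 6*116 = 696)
U - I(6, -55) = 696 - (6 - 1*(-55) + 22*6*(-55)) = 696 - (6 + 55 - 7260) = 696 - 1*(-7199) = 696 + 7199 = 7895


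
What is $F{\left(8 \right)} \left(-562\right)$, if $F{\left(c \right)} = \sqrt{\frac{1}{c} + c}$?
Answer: $- \frac{281 \sqrt{130}}{2} \approx -1601.9$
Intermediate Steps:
$F{\left(c \right)} = \sqrt{c + \frac{1}{c}}$
$F{\left(8 \right)} \left(-562\right) = \sqrt{8 + \frac{1}{8}} \left(-562\right) = \sqrt{\frac{65}{8}} \left(-562\right) = \frac{\sqrt{130}}{4} \left(-562\right) = - \frac{281 \sqrt{130}}{2}$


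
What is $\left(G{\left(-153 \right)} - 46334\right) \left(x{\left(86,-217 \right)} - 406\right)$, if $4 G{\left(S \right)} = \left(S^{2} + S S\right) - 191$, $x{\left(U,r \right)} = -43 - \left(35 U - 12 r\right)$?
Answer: $\frac{840992667}{4} \approx 2.1025 \cdot 10^{8}$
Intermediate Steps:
$x{\left(U,r \right)} = -43 - 35 U + 12 r$ ($x{\left(U,r \right)} = -43 - \left(- 12 r + 35 U\right) = -43 - 35 U + 12 r$)
$G{\left(S \right)} = - \frac{191}{4} + \frac{S^{2}}{2}$ ($G{\left(S \right)} = \frac{\left(S^{2} + S S\right) - 191}{4} = \frac{\left(S^{2} + S^{2}\right) - 191}{4} = \frac{2 S^{2} - 191}{4} = \frac{-191 + 2 S^{2}}{4} = - \frac{191}{4} + \frac{S^{2}}{2}$)
$\left(G{\left(-153 \right)} - 46334\right) \left(x{\left(86,-217 \right)} - 406\right) = \left(\left(- \frac{191}{4} + \frac{\left(-153\right)^{2}}{2}\right) - 46334\right) \left(\left(-43 - 3010 + 12 \left(-217\right)\right) - 406\right) = \left(\left(- \frac{191}{4} + \frac{1}{2} \cdot 23409\right) - 46334\right) \left(\left(-43 - 3010 - 2604\right) - 406\right) = \left(\left(- \frac{191}{4} + \frac{23409}{2}\right) - 46334\right) \left(-5657 - 406\right) = \left(\frac{46627}{4} - 46334\right) \left(-6063\right) = \left(- \frac{138709}{4}\right) \left(-6063\right) = \frac{840992667}{4}$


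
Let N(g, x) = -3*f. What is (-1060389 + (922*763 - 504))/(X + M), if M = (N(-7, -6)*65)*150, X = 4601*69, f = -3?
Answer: -357407/405219 ≈ -0.88201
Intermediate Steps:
X = 317469
N(g, x) = 9 (N(g, x) = -3*(-3) = 9)
M = 87750 (M = (9*65)*150 = 585*150 = 87750)
(-1060389 + (922*763 - 504))/(X + M) = (-1060389 + (922*763 - 504))/(317469 + 87750) = (-1060389 + (703486 - 504))/405219 = (-1060389 + 702982)*(1/405219) = -357407*1/405219 = -357407/405219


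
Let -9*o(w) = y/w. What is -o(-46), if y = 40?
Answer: -20/207 ≈ -0.096618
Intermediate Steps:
o(w) = -40/(9*w)
-o(-46) = -(-40)/(9*(-46)) = -(-40)*(-1)/(9*46) = -1*20/207 = -20/207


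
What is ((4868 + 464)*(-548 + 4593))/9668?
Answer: 5391985/2417 ≈ 2230.9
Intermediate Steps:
((4868 + 464)*(-548 + 4593))/9668 = (5332*4045)*(1/9668) = 21567940*(1/9668) = 5391985/2417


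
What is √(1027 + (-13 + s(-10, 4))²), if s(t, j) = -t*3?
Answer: 2*√329 ≈ 36.277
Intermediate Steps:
s(t, j) = -3*t
√(1027 + (-13 + s(-10, 4))²) = √(1027 + (-13 - 3*(-10))²) = √(1027 + (-13 + 30)²) = √(1027 + 17²) = √(1027 + 289) = √1316 = 2*√329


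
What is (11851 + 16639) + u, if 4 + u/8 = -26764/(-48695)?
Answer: 1385976422/48695 ≈ 28462.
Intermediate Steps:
u = -1344128/48695 (u = -32 + 8*(-26764/(-48695)) = -32 + 8*(-26764*(-1/48695)) = -32 + 8*(26764/48695) = -32 + 214112/48695 = -1344128/48695 ≈ -27.603)
(11851 + 16639) + u = (11851 + 16639) - 1344128/48695 = 28490 - 1344128/48695 = 1385976422/48695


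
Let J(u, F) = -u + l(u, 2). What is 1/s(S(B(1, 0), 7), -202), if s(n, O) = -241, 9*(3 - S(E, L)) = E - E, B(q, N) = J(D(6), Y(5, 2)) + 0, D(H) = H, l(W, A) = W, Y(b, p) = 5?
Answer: -1/241 ≈ -0.0041494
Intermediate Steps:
J(u, F) = 0 (J(u, F) = -u + u = 0)
B(q, N) = 0 (B(q, N) = 0 + 0 = 0)
S(E, L) = 3 (S(E, L) = 3 - (E - E)/9 = 3 - ⅑*0 = 3 + 0 = 3)
1/s(S(B(1, 0), 7), -202) = 1/(-241) = -1/241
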